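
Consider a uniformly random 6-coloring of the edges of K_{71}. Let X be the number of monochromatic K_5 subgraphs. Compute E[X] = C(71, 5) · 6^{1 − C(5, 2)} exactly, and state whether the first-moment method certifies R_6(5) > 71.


E[X] = C(71, 5) · 6^{1 − 10} = 13019909 · 6^{−9} = 13019909/10077696.
As a reduced fraction: E[X] = 13019909/10077696 ≈ 1.291953.
Is E[X] < 1? NO.
Since E[X] ≥ 1, the first-moment bound is inconclusive at n = 71; it does NOT by itself certify R_6(5) > 71.

E[X] = 13019909/10077696 ≈ 1.291953; E[X] ≥ 1; first-moment method inconclusive here.


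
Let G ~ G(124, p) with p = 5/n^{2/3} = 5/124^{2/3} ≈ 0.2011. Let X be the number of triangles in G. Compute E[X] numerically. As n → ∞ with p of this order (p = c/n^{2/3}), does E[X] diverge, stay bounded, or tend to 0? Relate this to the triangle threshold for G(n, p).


Number of potential triangles: C(124, 3) = 310124.
Each occurs with probability p³ ≈ (0.2011)³ ≈ 8.129553e-03.
By linearity: E[X] = C(124, 3)·p³ ≈ 310124 · 8.129553e-03 ≈ 2521.1694.
Since α = 2/3 < 1, p = c/n^{2/3} ≫ 1/n is above the triangle threshold p ~ 1/n. Asymptotically E[X] ~ (c³/6)·n^{3(1−α)} = (5³/6)·n^{1} → ∞; triangles are abundant w.h.p.

E[X] ≈ 2521.1694; in regime p = Θ(1/n^{2/3}) E[X] diverges (above the triangle threshold p ~ 1/n).


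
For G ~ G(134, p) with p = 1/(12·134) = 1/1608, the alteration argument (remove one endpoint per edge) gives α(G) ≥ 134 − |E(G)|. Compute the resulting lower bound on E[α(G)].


E[|E(G)|] = C(134, 2)·p = 8911 · (1/1608) = 133/24.
E[α(G)] ≥ n − E[|E(G)|] = 134 − 133/24 = 3083/24.
Numerically: ≈ 128.458.
(This is only a lower bound; the true E[α(G)] may be larger.)

E[α(G)] ≥ 3083/24 ≈ 128.458.


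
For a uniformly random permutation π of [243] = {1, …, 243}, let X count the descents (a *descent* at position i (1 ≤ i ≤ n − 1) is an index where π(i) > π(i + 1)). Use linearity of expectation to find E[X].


Write X = Σ X_I over i = 1, …, 242, with X_I the indicator of one descent.
There are 242 indicators.
For each fixed i, the pair (π(i), π(i+1)) is a uniformly random ordered pair of distinct values from {1, …, 243}; by symmetry P[π(i) > π(i+1)] = 1/2.
By linearity: E[X] = 242 · (1/2) = (243 − 1) · (1/2) = 121 ≈ 121.000000.

E[X] = 121 = 121.000000.


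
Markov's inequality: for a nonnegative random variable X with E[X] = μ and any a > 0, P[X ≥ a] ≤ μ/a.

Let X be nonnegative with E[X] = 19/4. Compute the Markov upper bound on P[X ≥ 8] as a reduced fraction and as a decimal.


μ = E[X] = 19/4, a = 8.
Markov: P[X ≥ 8] ≤ μ/a = (19/4)/8 = 19/32.
Numerically: ≈ 0.594.
(Since a = 8 > μ = 4.750, the bound 19/32 is < 1 and informative.)

P[X ≥ 8] ≤ 19/32 ≈ 0.594.


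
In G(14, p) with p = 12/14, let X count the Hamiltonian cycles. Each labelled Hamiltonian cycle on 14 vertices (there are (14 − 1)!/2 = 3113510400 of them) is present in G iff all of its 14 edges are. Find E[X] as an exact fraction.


K_14 has (14 − 1)!/2 = 3113510400 labelled Hamiltonian cycles.
For each such Hamiltonian cycle H, let X_H = 1 if all 14 edges of H are present in G. Then P[X_H = 1] = p^{14} = (6/7)^{14} = 78364164096/678223072849.
By linearity: E[X] = Σ_H E[X_H] = 3113510400 · p^{14} = 3113510400 · 78364164096/678223072849 = 34855377128600371200/96889010407.
Numerically: E[X] ≈ 3.6e+08.

E[X] = 3113510400 · (6/7)^{14} = 34855377128600371200/96889010407 ≈ 3.6e+08.


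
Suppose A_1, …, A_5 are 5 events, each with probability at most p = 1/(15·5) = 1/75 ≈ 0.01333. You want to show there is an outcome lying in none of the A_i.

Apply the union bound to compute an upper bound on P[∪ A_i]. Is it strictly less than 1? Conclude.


Union bound: P[∪_{i=1}^{5} A_i] ≤ Σ_i P[A_i] ≤ 5·p = 5·(1/75) = 1/15.
Numerically: 1/15 ≈ 0.06667.
Is 1/15 < 1? YES.
Since P[∪ A_i] ≤ 1/15 < 1, the complement has P[∩ A_i^c] ≥ 1 − 1/15 = 14/15 > 0, so some outcome avoids every A_i.

5·p = 1/15 ≈ 0.06667; existence CERTIFIED by the union bound.


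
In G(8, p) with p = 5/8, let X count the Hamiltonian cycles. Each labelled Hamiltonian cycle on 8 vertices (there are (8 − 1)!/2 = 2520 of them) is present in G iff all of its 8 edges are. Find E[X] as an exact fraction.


K_8 has (8 − 1)!/2 = 2520 labelled Hamiltonian cycles.
For each such Hamiltonian cycle H, let X_H = 1 if all 8 edges of H are present in G. Then P[X_H = 1] = p^{8} = (5/8)^{8} = 390625/16777216.
Summing the indicators: E[X] = Σ_H E[X_H] = 2520 · p^{8} = 2520 · 390625/16777216 = 123046875/2097152.
Numerically: E[X] ≈ 58.67.

E[X] = 2520 · (5/8)^{8} = 123046875/2097152 ≈ 58.67.


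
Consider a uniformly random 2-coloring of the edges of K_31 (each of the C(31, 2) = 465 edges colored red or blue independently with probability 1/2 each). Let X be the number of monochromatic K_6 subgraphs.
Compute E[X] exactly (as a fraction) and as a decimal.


Let X = Σ_S X_S over the C(31, 6) = 736281 subsets S of size 6, where X_S = 1 if the K_6 on S is monochromatic.
For a fixed S, the K_6 on S has C(6, 2) = 15 edges. P[all 15 edges red] = (1/2)^15, and likewise for blue, so P[monochromatic] = 2·(1/2)^15 = 2^{1 − 15} = 1/16384.
Summing: E[X] = C(31, 6) · 2^{1 − 15} = 736281 · 1/16384 = 736281/16384.
Numerically: E[X] ≈ 44.939026.

E[X] = C(31,6)·2^(1−C(6,2)) = 736281/16384 ≈ 44.939026.


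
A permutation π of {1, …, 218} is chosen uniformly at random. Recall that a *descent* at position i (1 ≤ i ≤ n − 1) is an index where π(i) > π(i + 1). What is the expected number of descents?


Write X = Σ X_I over i = 1, …, 217, with X_I the indicator of one descent.
There are 217 indicators.
For each fixed i, the pair (π(i), π(i+1)) is a uniformly random ordered pair of distinct values from {1, …, 218}; by symmetry P[π(i) > π(i+1)] = 1/2.
By linearity: E[X] = 217 · (1/2) = (218 − 1) · (1/2) = 217/2 ≈ 108.500.

E[X] = 217/2 = 108.500.


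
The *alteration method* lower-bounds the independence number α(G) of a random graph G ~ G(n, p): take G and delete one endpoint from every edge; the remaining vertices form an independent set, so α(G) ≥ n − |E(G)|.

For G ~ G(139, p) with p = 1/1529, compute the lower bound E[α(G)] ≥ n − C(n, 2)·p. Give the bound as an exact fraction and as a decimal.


E[|E(G)|] = C(139, 2)·p = 9591 · (1/1529) = 69/11.
E[α(G)] ≥ n − E[|E(G)|] = 139 − 69/11 = 1460/11.
Numerically: ≈ 132.727.
(This is only a lower bound; the true E[α(G)] may be larger.)

E[α(G)] ≥ 1460/11 ≈ 132.727.


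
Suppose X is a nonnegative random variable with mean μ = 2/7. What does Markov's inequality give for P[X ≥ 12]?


μ = E[X] = 2/7, a = 12.
Markov: P[X ≥ 12] ≤ μ/a = (2/7)/12 = 1/42.
Numerically: ≈ 0.02381.
(Since a = 12 > μ = 0.28571, the bound 1/42 is < 1 and informative.)

P[X ≥ 12] ≤ 1/42 ≈ 0.02381.


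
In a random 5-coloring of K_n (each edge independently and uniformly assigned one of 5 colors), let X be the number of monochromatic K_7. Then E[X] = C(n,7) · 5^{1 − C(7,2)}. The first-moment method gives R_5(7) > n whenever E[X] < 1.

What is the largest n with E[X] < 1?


We need C(n, 7) · 5^{1 − 21} < 1, i.e. C(n, 7) < 5^{21 − 1} = 95367431640625.
Check values of n near the boundary:
  n = 333: C(333, 7) = 84549532139028; 84549532139028 < 95367431640625? YES
  n = 334: C(334, 7) = 86359460961576; 86359460961576 < 95367431640625? YES
  n = 335: C(335, 7) = 88202498238195; 88202498238195 < 95367431640625? YES
  n = 336: C(336, 7) = 90079147136880; 90079147136880 < 95367431640625? YES
  n = 337: C(337, 7) = 91989916924632; 91989916924632 < 95367431640625? YES
  n = 338: C(338, 7) = 93935323022736; 93935323022736 < 95367431640625? YES
  n = 339: C(339, 7) = 95915887062372; 95915887062372 < 95367431640625? NO
The largest n with C(n, 7) < 95367431640625 is n = 338 (where E[X] = 93935323022736/95367431640625 ≈ 0.985). Hence R_5(7) > 338, i.e. R_5(7) ≥ 339.

Largest n = 338; hence R_5(7) > 338.


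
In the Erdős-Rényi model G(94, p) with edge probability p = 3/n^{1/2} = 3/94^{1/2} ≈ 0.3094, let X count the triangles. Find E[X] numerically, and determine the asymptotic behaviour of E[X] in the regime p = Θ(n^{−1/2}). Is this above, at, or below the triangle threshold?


Number of potential triangles: C(94, 3) = 134044.
Each occurs with probability p³ ≈ (0.3094)³ ≈ 2.962593e-02.
By linearity: E[X] = C(94, 3)·p³ ≈ 134044 · 2.962593e-02 ≈ 3971.1781.
Since α = 1/2 < 1, p = c/n^{1/2} ≫ 1/n is above the triangle threshold p ~ 1/n. Asymptotically E[X] ~ (c³/6)·n^{3(1−α)} = (3³/6)·n^{1.5} → ∞; triangles are abundant w.h.p.

E[X] ≈ 3971.1781; in regime p = Θ(1/n^{1/2}) E[X] diverges (above the triangle threshold p ~ 1/n).


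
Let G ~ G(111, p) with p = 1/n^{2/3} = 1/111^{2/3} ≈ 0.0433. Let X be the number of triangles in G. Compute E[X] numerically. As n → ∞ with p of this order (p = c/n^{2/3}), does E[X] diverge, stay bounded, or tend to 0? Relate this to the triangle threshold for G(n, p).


Number of potential triangles: C(111, 3) = 221815.
Each occurs with probability p³ ≈ (0.0433)³ ≈ 8.11622e-05.
By linearity: E[X] = C(111, 3)·p³ ≈ 221815 · 8.11622e-05 ≈ 18.003.
Since α = 2/3 < 1, p = c/n^{2/3} ≫ 1/n is above the triangle threshold p ~ 1/n. Asymptotically E[X] ~ (c³/6)·n^{3(1−α)} = (1³/6)·n^{1} → ∞; triangles are abundant w.h.p.

E[X] ≈ 18.003; in regime p = Θ(1/n^{2/3}) E[X] diverges (above the triangle threshold p ~ 1/n).


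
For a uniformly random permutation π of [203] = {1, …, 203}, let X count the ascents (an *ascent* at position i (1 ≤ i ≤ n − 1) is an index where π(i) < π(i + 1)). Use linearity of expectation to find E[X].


Write X = Σ X_I over i = 1, …, 202, with X_I the indicator of one ascent.
There are 202 indicators.
For each fixed i, the pair (π(i), π(i+1)) is a uniformly random ordered pair of distinct values from {1, …, 203}; by symmetry P[π(i) < π(i+1)] = 1/2.
By linearity: E[X] = 202 · (1/2) = (203 − 1) · (1/2) = 101 ≈ 101.0000.

E[X] = 101 = 101.0000.


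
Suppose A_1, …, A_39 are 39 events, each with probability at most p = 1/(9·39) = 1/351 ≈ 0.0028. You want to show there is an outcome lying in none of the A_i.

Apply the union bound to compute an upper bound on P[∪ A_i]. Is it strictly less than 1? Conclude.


Union bound: P[∪_{i=1}^{39} A_i] ≤ Σ_i P[A_i] ≤ 39·p = 39·(1/351) = 1/9.
Numerically: 1/9 ≈ 0.1111.
Is 1/9 < 1? YES.
Since P[∪ A_i] ≤ 1/9 < 1, the complement has P[∩ A_i^c] ≥ 1 − 1/9 = 8/9 > 0, so some outcome avoids every A_i.

39·p = 1/9 ≈ 0.1111; existence CERTIFIED by the union bound.


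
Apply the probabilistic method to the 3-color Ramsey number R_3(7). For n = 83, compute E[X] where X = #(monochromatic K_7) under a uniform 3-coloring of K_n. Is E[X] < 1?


E[X] = C(83, 7) · 3^{1 − 21} = 4151918628 · 3^{−20} = 4151918628/3486784401.
As a reduced fraction: E[X] = 153774764/129140163 ≈ 1.19076.
Is E[X] < 1? NO.
Since E[X] ≥ 1, the first-moment bound is inconclusive at n = 83; it does NOT by itself certify R_3(7) > 83.

E[X] = 153774764/129140163 ≈ 1.19076; E[X] ≥ 1; first-moment method inconclusive here.


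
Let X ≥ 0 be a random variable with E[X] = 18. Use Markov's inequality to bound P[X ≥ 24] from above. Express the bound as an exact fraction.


μ = E[X] = 18, a = 24.
Markov: P[X ≥ 24] ≤ μ/a = (18)/24 = 3/4.
Numerically: ≈ 0.75000.
(Since a = 24 > μ = 18.00000, the bound 3/4 is < 1 and informative.)

P[X ≥ 24] ≤ 3/4 ≈ 0.75000.


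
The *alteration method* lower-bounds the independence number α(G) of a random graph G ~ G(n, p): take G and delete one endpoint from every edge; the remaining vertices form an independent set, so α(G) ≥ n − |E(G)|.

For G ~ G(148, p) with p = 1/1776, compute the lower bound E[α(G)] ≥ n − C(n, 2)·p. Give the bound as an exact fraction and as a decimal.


E[|E(G)|] = C(148, 2)·p = 10878 · (1/1776) = 49/8.
E[α(G)] ≥ n − E[|E(G)|] = 148 − 49/8 = 1135/8.
Numerically: ≈ 141.875000.
(This is only a lower bound; the true E[α(G)] may be larger.)

E[α(G)] ≥ 1135/8 ≈ 141.875000.


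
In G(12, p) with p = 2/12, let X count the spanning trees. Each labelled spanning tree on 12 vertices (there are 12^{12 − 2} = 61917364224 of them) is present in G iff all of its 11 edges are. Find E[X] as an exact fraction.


K_12 has 12^{12 − 2} = 61917364224 labelled spanning trees.
For each such spanning tree H, let X_H = 1 if all 11 edges of H are present in G. Then P[X_H = 1] = p^{11} = (1/6)^{11} = 1/362797056.
By linearity: E[X] = Σ_H E[X_H] = 61917364224 · p^{11} = 61917364224 · 1/362797056 = 512/3.
Numerically: E[X] ≈ 170.67.

E[X] = 61917364224 · (1/6)^{11} = 512/3 ≈ 170.67.


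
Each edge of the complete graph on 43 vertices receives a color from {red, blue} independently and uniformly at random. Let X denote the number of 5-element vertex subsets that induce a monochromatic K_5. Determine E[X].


Let X = Σ_S X_S over the C(43, 5) = 962598 subsets S of size 5, where X_S = 1 if the K_5 on S is monochromatic.
For a fixed S, the K_5 on S has C(5, 2) = 10 edges. P[all 10 edges red] = (1/2)^10, and likewise for blue, so P[monochromatic] = 2·(1/2)^10 = 2^{1 − 10} = 1/512.
By linearity of expectation: E[X] = C(43, 5) · 2^{1 − 10} = 962598 · 1/512 = 481299/256.
Numerically: E[X] ≈ 1880.07422.

E[X] = C(43,5)·2^(1−C(5,2)) = 481299/256 ≈ 1880.07422.


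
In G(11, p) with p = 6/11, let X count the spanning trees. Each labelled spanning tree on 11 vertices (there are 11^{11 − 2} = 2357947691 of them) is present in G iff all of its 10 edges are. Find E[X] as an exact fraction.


K_11 has 11^{11 − 2} = 2357947691 labelled spanning trees.
For each such spanning tree H, let X_H = 1 if all 10 edges of H are present in G. Then P[X_H = 1] = p^{10} = (6/11)^{10} = 60466176/25937424601.
By linearity of expectation: E[X] = Σ_H E[X_H] = 2357947691 · p^{10} = 2357947691 · 60466176/25937424601 = 60466176/11.
Numerically: E[X] ≈ 5.5e+06.

E[X] = 2357947691 · (6/11)^{10} = 60466176/11 ≈ 5.5e+06.


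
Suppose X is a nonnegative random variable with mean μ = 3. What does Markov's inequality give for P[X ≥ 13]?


μ = E[X] = 3, a = 13.
Markov: P[X ≥ 13] ≤ μ/a = (3)/13 = 3/13.
Numerically: ≈ 0.23077.
(Since a = 13 > μ = 3.00000, the bound 3/13 is < 1 and informative.)

P[X ≥ 13] ≤ 3/13 ≈ 0.23077.


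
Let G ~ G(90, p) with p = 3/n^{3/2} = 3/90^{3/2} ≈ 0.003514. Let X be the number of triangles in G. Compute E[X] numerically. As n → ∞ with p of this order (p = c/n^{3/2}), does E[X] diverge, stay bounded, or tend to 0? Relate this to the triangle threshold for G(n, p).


Number of potential triangles: C(90, 3) = 117480.
Each occurs with probability p³ ≈ (0.003514)³ ≈ 4.337829e-08.
By linearity: E[X] = C(90, 3)·p³ ≈ 117480 · 4.337829e-08 ≈ 0.0051.
Since α = 3/2 > 1, p = c/n^{3/2} = o(1/n) is below the triangle threshold p ~ 1/n. Asymptotically E[X] ~ (c³/6)·n^{3(1−α)} = (3³/6)·n^{-1.5} → 0, so by Markov's inequality G has no triangles w.h.p.

E[X] ≈ 0.0051; in regime p = Θ(1/n^{3/2}) E[X] tends to 0 (below the triangle threshold p ~ 1/n).


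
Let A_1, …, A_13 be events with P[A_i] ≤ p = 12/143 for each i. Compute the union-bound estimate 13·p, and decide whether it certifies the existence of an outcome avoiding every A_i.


Union bound: P[∪_{i=1}^{13} A_i] ≤ Σ_i P[A_i] ≤ 13·p = 13·(12/143) = 12/11.
Numerically: 12/11 ≈ 1.090909.
Is 12/11 < 1? NO.
Since the bound 12/11 is ≥ 1, the union bound is uninformative here; it does NOT by itself certify existence.

13·p = 12/11 ≈ 1.090909; existence NOT certified by the union bound.


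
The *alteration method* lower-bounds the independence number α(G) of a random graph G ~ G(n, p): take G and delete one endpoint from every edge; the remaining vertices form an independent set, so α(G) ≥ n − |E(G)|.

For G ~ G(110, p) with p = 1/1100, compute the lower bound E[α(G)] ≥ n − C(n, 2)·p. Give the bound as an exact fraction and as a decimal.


E[|E(G)|] = C(110, 2)·p = 5995 · (1/1100) = 109/20.
E[α(G)] ≥ n − E[|E(G)|] = 110 − 109/20 = 2091/20.
Numerically: ≈ 104.550.
(This is only a lower bound; the true E[α(G)] may be larger.)

E[α(G)] ≥ 2091/20 ≈ 104.550.


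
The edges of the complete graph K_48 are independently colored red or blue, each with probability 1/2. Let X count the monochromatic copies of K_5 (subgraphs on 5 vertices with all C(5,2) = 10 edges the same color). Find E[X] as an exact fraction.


Let X = Σ_S X_S over the C(48, 5) = 1712304 subsets S of size 5, where X_S = 1 if the K_5 on S is monochromatic.
For a fixed S, the K_5 on S has C(5, 2) = 10 edges. P[all 10 edges red] = (1/2)^10, and likewise for blue, so P[monochromatic] = 2·(1/2)^10 = 2^{1 − 10} = 1/512.
Summing: E[X] = C(48, 5) · 2^{1 − 10} = 1712304 · 1/512 = 107019/32.
Numerically: E[X] ≈ 3344.344.

E[X] = C(48,5)·2^(1−C(5,2)) = 107019/32 ≈ 3344.344.


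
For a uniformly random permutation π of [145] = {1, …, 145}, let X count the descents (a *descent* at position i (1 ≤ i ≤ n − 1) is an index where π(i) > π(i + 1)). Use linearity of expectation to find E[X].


Write X = Σ X_I over i = 1, …, 144, with X_I the indicator of one descent.
There are 144 indicators.
For each fixed i, the pair (π(i), π(i+1)) is a uniformly random ordered pair of distinct values from {1, …, 145}; by symmetry P[π(i) > π(i+1)] = 1/2.
By linearity: E[X] = 144 · (1/2) = (145 − 1) · (1/2) = 72 ≈ 72.0000.

E[X] = 72 = 72.0000.


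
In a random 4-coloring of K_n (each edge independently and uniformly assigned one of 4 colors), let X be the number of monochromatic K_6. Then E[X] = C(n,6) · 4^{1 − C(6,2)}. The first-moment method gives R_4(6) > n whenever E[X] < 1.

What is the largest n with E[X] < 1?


We need C(n, 6) · 4^{1 − 15} < 1, i.e. C(n, 6) < 4^{15 − 1} = 268435456.
Check values of n near the boundary:
  n = 75: C(75, 6) = 201359550; 201359550 < 268435456? YES
  n = 76: C(76, 6) = 218618940; 218618940 < 268435456? YES
  n = 77: C(77, 6) = 237093780; 237093780 < 268435456? YES
  n = 78: C(78, 6) = 256851595; 256851595 < 268435456? YES
  n = 79: C(79, 6) = 277962685; 277962685 < 268435456? NO
  n = 80: C(80, 6) = 300500200; 300500200 < 268435456? NO
  n = 81: C(81, 6) = 324540216; 324540216 < 268435456? NO
The largest n with C(n, 6) < 268435456 is n = 78 (where E[X] = 256851595/268435456 ≈ 0.956847). Hence R_4(6) > 78, i.e. R_4(6) ≥ 79.

Largest n = 78; hence R_4(6) > 78.


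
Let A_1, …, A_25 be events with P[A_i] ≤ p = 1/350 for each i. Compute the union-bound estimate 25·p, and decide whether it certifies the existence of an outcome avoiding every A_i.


Union bound: P[∪_{i=1}^{25} A_i] ≤ Σ_i P[A_i] ≤ 25·p = 25·(1/350) = 1/14.
Numerically: 1/14 ≈ 0.0714.
Is 1/14 < 1? YES.
Since P[∪ A_i] ≤ 1/14 < 1, the complement has P[∩ A_i^c] ≥ 1 − 1/14 = 13/14 > 0, so some outcome avoids every A_i.

25·p = 1/14 ≈ 0.0714; existence CERTIFIED by the union bound.


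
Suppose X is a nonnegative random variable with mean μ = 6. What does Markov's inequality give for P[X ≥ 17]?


μ = E[X] = 6, a = 17.
Markov: P[X ≥ 17] ≤ μ/a = (6)/17 = 6/17.
Numerically: ≈ 0.352941.
(Since a = 17 > μ = 6.000000, the bound 6/17 is < 1 and informative.)

P[X ≥ 17] ≤ 6/17 ≈ 0.352941.


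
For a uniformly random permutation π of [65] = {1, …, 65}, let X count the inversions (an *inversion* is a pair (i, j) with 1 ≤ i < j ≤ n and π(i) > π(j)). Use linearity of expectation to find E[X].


Write X = Σ X_I over the C(65, 2) = 2080 pairs i < j, with X_I the indicator of one inversion.
There are 2080 indicators.
For each fixed pair i < j, the values π(i) and π(j) are two distinct elements of {1, …, 65} in uniformly random order; by symmetry P[π(i) > π(j)] = 1/2.
By linearity: E[X] = 2080 · (1/2) = C(65, 2) · (1/2) = 2080/2 = 1040 ≈ 1040.000000.

E[X] = 1040 = 1040.000000.


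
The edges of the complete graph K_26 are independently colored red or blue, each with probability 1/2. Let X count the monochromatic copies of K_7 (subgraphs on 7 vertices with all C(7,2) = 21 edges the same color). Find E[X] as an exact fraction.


Let X = Σ_S X_S over the C(26, 7) = 657800 subsets S of size 7, where X_S = 1 if the K_7 on S is monochromatic.
For a fixed S, the K_7 on S has C(7, 2) = 21 edges. P[all 21 edges red] = (1/2)^21, and likewise for blue, so P[monochromatic] = 2·(1/2)^21 = 2^{1 − 21} = 1/1048576.
By linearity of expectation: E[X] = C(26, 7) · 2^{1 − 21} = 657800 · 1/1048576 = 82225/131072.
Numerically: E[X] ≈ 0.62733.

E[X] = C(26,7)·2^(1−C(7,2)) = 82225/131072 ≈ 0.62733.


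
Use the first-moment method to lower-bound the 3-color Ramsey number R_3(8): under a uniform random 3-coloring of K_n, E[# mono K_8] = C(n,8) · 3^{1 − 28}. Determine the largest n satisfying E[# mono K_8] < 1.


We need C(n, 8) · 3^{1 − 28} < 1, i.e. C(n, 8) < 3^{28 − 1} = 7625597484987.
Check values of n near the boundary:
  n = 153: C(153, 8) = 6183023199255; 6183023199255 < 7625597484987? YES
  n = 154: C(154, 8) = 6521818990995; 6521818990995 < 7625597484987? YES
  n = 155: C(155, 8) = 6876747915675; 6876747915675 < 7625597484987? YES
  n = 156: C(156, 8) = 7248464019225; 7248464019225 < 7625597484987? YES
  n = 157: C(157, 8) = 7637643295425; 7637643295425 < 7625597484987? NO
The largest n with C(n, 8) < 7625597484987 is n = 156 (where E[X] = 805384891025/847288609443 ≈ 0.9505). Hence R_3(8) > 156, i.e. R_3(8) ≥ 157.

Largest n = 156; hence R_3(8) > 156.


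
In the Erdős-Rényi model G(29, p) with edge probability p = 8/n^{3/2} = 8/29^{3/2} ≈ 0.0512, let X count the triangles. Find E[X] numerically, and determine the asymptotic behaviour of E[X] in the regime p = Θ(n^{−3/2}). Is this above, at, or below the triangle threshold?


Number of potential triangles: C(29, 3) = 3654.
Each occurs with probability p³ ≈ (0.0512)³ ≈ 1.34425e-04.
By linearity: E[X] = C(29, 3)·p³ ≈ 3654 · 1.34425e-04 ≈ 0.491.
Since α = 3/2 > 1, p = c/n^{3/2} = o(1/n) is below the triangle threshold p ~ 1/n. Asymptotically E[X] ~ (c³/6)·n^{3(1−α)} = (8³/6)·n^{-1.5} → 0, so by Markov's inequality G has no triangles w.h.p.

E[X] ≈ 0.491; in regime p = Θ(1/n^{3/2}) E[X] tends to 0 (below the triangle threshold p ~ 1/n).


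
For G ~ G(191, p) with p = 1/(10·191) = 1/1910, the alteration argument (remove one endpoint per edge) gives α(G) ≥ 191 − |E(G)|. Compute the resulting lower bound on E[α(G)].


E[|E(G)|] = C(191, 2)·p = 18145 · (1/1910) = 19/2.
E[α(G)] ≥ n − E[|E(G)|] = 191 − 19/2 = 363/2.
Numerically: ≈ 181.5000.
(This is only a lower bound; the true E[α(G)] may be larger.)

E[α(G)] ≥ 363/2 ≈ 181.5000.


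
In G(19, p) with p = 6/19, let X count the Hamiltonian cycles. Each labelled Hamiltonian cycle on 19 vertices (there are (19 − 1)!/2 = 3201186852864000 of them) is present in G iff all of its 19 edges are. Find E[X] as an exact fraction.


K_19 has (19 − 1)!/2 = 3201186852864000 labelled Hamiltonian cycles.
For each such Hamiltonian cycle H, let X_H = 1 if all 19 edges of H are present in G. Then P[X_H = 1] = p^{19} = (6/19)^{19} = 609359740010496/1978419655660313589123979.
By linearity of expectation: E[X] = Σ_H E[X_H] = 3201186852864000 · p^{19} = 3201186852864000 · 609359740010496/1978419655660313589123979 = 1950674388386224952567660544000/1978419655660313589123979.
Numerically: E[X] ≈ 985976.

E[X] = 3201186852864000 · (6/19)^{19} = 1950674388386224952567660544000/1978419655660313589123979 ≈ 985976.


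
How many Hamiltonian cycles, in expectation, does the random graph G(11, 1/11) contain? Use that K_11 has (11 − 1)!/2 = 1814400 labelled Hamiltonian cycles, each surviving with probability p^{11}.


K_11 has (11 − 1)!/2 = 1814400 labelled Hamiltonian cycles.
For each such Hamiltonian cycle H, let X_H = 1 if all 11 edges of H are present in G. Then P[X_H = 1] = p^{11} = (1/11)^{11} = 1/285311670611.
By linearity of expectation: E[X] = Σ_H E[X_H] = 1814400 · p^{11} = 1814400 · 1/285311670611 = 1814400/285311670611.
Numerically: E[X] ≈ 6.3594e-06.

E[X] = 1814400 · (1/11)^{11} = 1814400/285311670611 ≈ 6.3594e-06.


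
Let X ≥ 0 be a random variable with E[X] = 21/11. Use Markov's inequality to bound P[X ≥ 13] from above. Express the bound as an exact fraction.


μ = E[X] = 21/11, a = 13.
Markov: P[X ≥ 13] ≤ μ/a = (21/11)/13 = 21/143.
Numerically: ≈ 0.1469.
(Since a = 13 > μ = 1.9091, the bound 21/143 is < 1 and informative.)

P[X ≥ 13] ≤ 21/143 ≈ 0.1469.


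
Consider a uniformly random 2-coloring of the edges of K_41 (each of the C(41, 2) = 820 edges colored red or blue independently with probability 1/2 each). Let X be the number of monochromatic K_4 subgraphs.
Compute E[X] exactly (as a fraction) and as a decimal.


Let X = Σ_S X_S over the C(41, 4) = 101270 subsets S of size 4, where X_S = 1 if the K_4 on S is monochromatic.
For a fixed S, the K_4 on S has C(4, 2) = 6 edges. P[all 6 edges red] = (1/2)^6, and likewise for blue, so P[monochromatic] = 2·(1/2)^6 = 2^{1 − 6} = 1/32.
Summing: E[X] = C(41, 4) · 2^{1 − 6} = 101270 · 1/32 = 50635/16.
Numerically: E[X] ≈ 3164.6875.

E[X] = C(41,4)·2^(1−C(4,2)) = 50635/16 ≈ 3164.6875.


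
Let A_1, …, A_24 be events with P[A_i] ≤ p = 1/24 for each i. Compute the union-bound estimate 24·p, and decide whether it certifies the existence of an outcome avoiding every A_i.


Union bound: P[∪_{i=1}^{24} A_i] ≤ Σ_i P[A_i] ≤ 24·p = 24·(1/24) = 1.
Numerically: 1 ≈ 1.0000000.
Is 1 < 1? NO.
Since the bound 1 is ≥ 1, the union bound is uninformative here; it does NOT by itself certify existence.

24·p = 1 ≈ 1.0000000; existence NOT certified by the union bound.


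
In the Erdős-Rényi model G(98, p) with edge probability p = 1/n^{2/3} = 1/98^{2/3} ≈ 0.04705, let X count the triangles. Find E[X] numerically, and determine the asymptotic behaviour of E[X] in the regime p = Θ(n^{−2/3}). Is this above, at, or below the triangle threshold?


Number of potential triangles: C(98, 3) = 152096.
Each occurs with probability p³ ≈ (0.04705)³ ≈ 1.041233e-04.
By linearity: E[X] = C(98, 3)·p³ ≈ 152096 · 1.041233e-04 ≈ 15.8367.
Since α = 2/3 < 1, p = c/n^{2/3} ≫ 1/n is above the triangle threshold p ~ 1/n. Asymptotically E[X] ~ (c³/6)·n^{3(1−α)} = (1³/6)·n^{1} → ∞; triangles are abundant w.h.p.

E[X] ≈ 15.8367; in regime p = Θ(1/n^{2/3}) E[X] diverges (above the triangle threshold p ~ 1/n).


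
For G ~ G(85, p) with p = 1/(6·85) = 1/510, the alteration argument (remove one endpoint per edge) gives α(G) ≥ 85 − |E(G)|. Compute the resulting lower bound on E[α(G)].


E[|E(G)|] = C(85, 2)·p = 3570 · (1/510) = 7.
E[α(G)] ≥ n − E[|E(G)|] = 85 − 7 = 78.
Numerically: ≈ 78.00000.
(This is only a lower bound; the true E[α(G)] may be larger.)

E[α(G)] ≥ 78 ≈ 78.00000.


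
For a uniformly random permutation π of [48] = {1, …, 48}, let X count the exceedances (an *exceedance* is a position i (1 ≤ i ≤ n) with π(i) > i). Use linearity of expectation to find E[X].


Write X = Σ_{i=1}^{48} X_i, where X_i = 1_{π(i) > i}.
For each fixed i, π(i) is uniform over {1, …, 48} (marginal of a uniform permutation), so P[π(i) > i] = (n − i)/n. Summing: Σ_{i=1}^{48} (n − i)/n = (0 + 1 + … + 47)/48 = 48(48 − 1)/(2·48) = (48 − 1)/2.
Hence E[X] = Σ_{i=1}^{48} (48 − i)/48 = 47/2 ≈ 23.50000.

E[X] = 47/2 = 23.50000.


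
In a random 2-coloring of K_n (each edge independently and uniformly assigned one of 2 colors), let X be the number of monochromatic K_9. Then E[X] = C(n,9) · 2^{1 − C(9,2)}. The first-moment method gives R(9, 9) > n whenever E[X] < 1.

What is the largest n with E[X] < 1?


We need C(n, 9) · 2^{1 − 36} < 1, i.e. C(n, 9) < 2^{36 − 1} = 34359738368.
Check values of n near the boundary:
  n = 62: C(62, 9) = 20286591270; 20286591270 < 34359738368? YES
  n = 63: C(63, 9) = 23667689815; 23667689815 < 34359738368? YES
  n = 64: C(64, 9) = 27540584512; 27540584512 < 34359738368? YES
  n = 65: C(65, 9) = 31966749880; 31966749880 < 34359738368? YES
  n = 66: C(66, 9) = 37014131440; 37014131440 < 34359738368? NO
  n = 67: C(67, 9) = 42757703560; 42757703560 < 34359738368? NO
The largest n with C(n, 9) < 34359738368 is n = 65 (where E[X] = 3995843735/4294967296 ≈ 0.93035). Hence R(9, 9) > 65, i.e. R(9, 9) ≥ 66.

Largest n = 65; hence R(9, 9) > 65.


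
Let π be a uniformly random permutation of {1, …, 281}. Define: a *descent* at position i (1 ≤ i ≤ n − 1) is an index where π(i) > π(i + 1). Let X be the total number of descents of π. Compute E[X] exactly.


Write X = Σ X_I over i = 1, …, 280, with X_I the indicator of one descent.
There are 280 indicators.
For each fixed i, the pair (π(i), π(i+1)) is a uniformly random ordered pair of distinct values from {1, …, 281}; by symmetry P[π(i) > π(i+1)] = 1/2.
By linearity: E[X] = 280 · (1/2) = (281 − 1) · (1/2) = 140 ≈ 140.000000.

E[X] = 140 = 140.000000.


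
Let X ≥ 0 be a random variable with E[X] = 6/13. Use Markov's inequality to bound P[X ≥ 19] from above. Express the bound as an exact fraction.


μ = E[X] = 6/13, a = 19.
Markov: P[X ≥ 19] ≤ μ/a = (6/13)/19 = 6/247.
Numerically: ≈ 0.024.
(Since a = 19 > μ = 0.462, the bound 6/247 is < 1 and informative.)

P[X ≥ 19] ≤ 6/247 ≈ 0.024.


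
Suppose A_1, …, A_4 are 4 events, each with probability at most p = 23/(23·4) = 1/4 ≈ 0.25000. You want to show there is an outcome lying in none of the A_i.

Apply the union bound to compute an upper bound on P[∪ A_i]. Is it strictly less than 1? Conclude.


Union bound: P[∪_{i=1}^{4} A_i] ≤ Σ_i P[A_i] ≤ 4·p = 4·(1/4) = 1.
Numerically: 1 ≈ 1.00000.
Is 1 < 1? NO.
Since the bound 1 is ≥ 1, the union bound is uninformative here; it does NOT by itself certify existence.

4·p = 1 ≈ 1.00000; existence NOT certified by the union bound.


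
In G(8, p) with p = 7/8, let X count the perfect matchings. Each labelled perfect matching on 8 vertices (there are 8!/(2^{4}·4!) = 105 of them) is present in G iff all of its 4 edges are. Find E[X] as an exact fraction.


K_8 has 8!/(2^{4}·4!) = 105 labelled perfect matchings.
For each such perfect matching H, let X_H = 1 if all 4 edges of H are present in G. Then P[X_H = 1] = p^{4} = (7/8)^{4} = 2401/4096.
By linearity of expectation: E[X] = Σ_H E[X_H] = 105 · p^{4} = 105 · 2401/4096 = 252105/4096.
Numerically: E[X] ≈ 61.5491.

E[X] = 105 · (7/8)^{4} = 252105/4096 ≈ 61.5491.


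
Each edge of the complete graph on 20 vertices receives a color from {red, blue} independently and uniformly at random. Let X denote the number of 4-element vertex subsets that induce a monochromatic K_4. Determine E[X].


Let X = Σ_S X_S over the C(20, 4) = 4845 subsets S of size 4, where X_S = 1 if the K_4 on S is monochromatic.
For a fixed S, the K_4 on S has C(4, 2) = 6 edges. P[all 6 edges red] = (1/2)^6, and likewise for blue, so P[monochromatic] = 2·(1/2)^6 = 2^{1 − 6} = 1/32.
By linearity: E[X] = C(20, 4) · 2^{1 − 6} = 4845 · 1/32 = 4845/32.
Numerically: E[X] ≈ 151.40625.

E[X] = C(20,4)·2^(1−C(4,2)) = 4845/32 ≈ 151.40625.


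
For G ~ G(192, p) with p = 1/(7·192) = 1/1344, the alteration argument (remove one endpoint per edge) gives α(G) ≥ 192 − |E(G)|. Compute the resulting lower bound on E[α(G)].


E[|E(G)|] = C(192, 2)·p = 18336 · (1/1344) = 191/14.
E[α(G)] ≥ n − E[|E(G)|] = 192 − 191/14 = 2497/14.
Numerically: ≈ 178.357.
(This is only a lower bound; the true E[α(G)] may be larger.)

E[α(G)] ≥ 2497/14 ≈ 178.357.


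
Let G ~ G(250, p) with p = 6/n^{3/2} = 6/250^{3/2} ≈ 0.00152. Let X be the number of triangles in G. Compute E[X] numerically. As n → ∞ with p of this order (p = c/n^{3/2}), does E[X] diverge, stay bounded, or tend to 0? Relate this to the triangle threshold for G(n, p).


Number of potential triangles: C(250, 3) = 2573000.
Each occurs with probability p³ ≈ (0.00152)³ ≈ 3.49723e-09.
By linearity: E[X] = C(250, 3)·p³ ≈ 2573000 · 3.49723e-09 ≈ 0.009.
Since α = 3/2 > 1, p = c/n^{3/2} = o(1/n) is below the triangle threshold p ~ 1/n. Asymptotically E[X] ~ (c³/6)·n^{3(1−α)} = (6³/6)·n^{-1.5} → 0, so by Markov's inequality G has no triangles w.h.p.

E[X] ≈ 0.009; in regime p = Θ(1/n^{3/2}) E[X] tends to 0 (below the triangle threshold p ~ 1/n).


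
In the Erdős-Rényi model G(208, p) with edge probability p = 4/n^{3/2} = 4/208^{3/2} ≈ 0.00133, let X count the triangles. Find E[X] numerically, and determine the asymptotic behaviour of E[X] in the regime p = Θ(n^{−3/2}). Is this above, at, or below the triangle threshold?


Number of potential triangles: C(208, 3) = 1478256.
Each occurs with probability p³ ≈ (0.00133)³ ≈ 2.37080e-09.
By linearity: E[X] = C(208, 3)·p³ ≈ 1478256 · 2.37080e-09 ≈ 0.004.
Since α = 3/2 > 1, p = c/n^{3/2} = o(1/n) is below the triangle threshold p ~ 1/n. Asymptotically E[X] ~ (c³/6)·n^{3(1−α)} = (4³/6)·n^{-1.5} → 0, so by Markov's inequality G has no triangles w.h.p.

E[X] ≈ 0.004; in regime p = Θ(1/n^{3/2}) E[X] tends to 0 (below the triangle threshold p ~ 1/n).


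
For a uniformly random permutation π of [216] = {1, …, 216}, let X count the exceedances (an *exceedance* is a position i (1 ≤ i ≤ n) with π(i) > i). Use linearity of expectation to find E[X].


Write X = Σ_{i=1}^{216} X_i, where X_i = 1_{π(i) > i}.
For each fixed i, π(i) is uniform over {1, …, 216} (marginal of a uniform permutation), so P[π(i) > i] = (n − i)/n. Summing: Σ_{i=1}^{216} (n − i)/n = (0 + 1 + … + 215)/216 = 216(216 − 1)/(2·216) = (216 − 1)/2.
Hence E[X] = Σ_{i=1}^{216} (216 − i)/216 = 215/2 ≈ 107.500000.

E[X] = 215/2 = 107.500000.


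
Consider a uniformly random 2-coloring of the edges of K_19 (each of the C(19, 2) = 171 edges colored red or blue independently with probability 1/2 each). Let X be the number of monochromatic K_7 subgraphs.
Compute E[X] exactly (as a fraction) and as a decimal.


Let X = Σ_S X_S over the C(19, 7) = 50388 subsets S of size 7, where X_S = 1 if the K_7 on S is monochromatic.
For a fixed S, the K_7 on S has C(7, 2) = 21 edges. P[all 21 edges red] = (1/2)^21, and likewise for blue, so P[monochromatic] = 2·(1/2)^21 = 2^{1 − 21} = 1/1048576.
By linearity: E[X] = C(19, 7) · 2^{1 − 21} = 50388 · 1/1048576 = 12597/262144.
Numerically: E[X] ≈ 0.04805.

E[X] = C(19,7)·2^(1−C(7,2)) = 12597/262144 ≈ 0.04805.


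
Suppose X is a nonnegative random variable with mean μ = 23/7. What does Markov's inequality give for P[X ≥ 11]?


μ = E[X] = 23/7, a = 11.
Markov: P[X ≥ 11] ≤ μ/a = (23/7)/11 = 23/77.
Numerically: ≈ 0.299.
(Since a = 11 > μ = 3.286, the bound 23/77 is < 1 and informative.)

P[X ≥ 11] ≤ 23/77 ≈ 0.299.


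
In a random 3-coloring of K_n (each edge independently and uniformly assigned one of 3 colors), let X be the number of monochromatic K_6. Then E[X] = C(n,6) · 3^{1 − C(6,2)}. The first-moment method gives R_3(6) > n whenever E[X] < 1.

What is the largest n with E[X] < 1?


We need C(n, 6) · 3^{1 − 15} < 1, i.e. C(n, 6) < 3^{15 − 1} = 4782969.
Check values of n near the boundary:
  n = 40: C(40, 6) = 3838380; 3838380 < 4782969? YES
  n = 41: C(41, 6) = 4496388; 4496388 < 4782969? YES
  n = 42: C(42, 6) = 5245786; 5245786 < 4782969? NO
  n = 43: C(43, 6) = 6096454; 6096454 < 4782969? NO
The largest n with C(n, 6) < 4782969 is n = 41 (where E[X] = 1498796/1594323 ≈ 0.940). Hence R_3(6) > 41, i.e. R_3(6) ≥ 42.

Largest n = 41; hence R_3(6) > 41.


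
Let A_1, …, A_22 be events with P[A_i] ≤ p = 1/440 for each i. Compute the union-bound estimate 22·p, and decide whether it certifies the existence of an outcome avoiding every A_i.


Union bound: P[∪_{i=1}^{22} A_i] ≤ Σ_i P[A_i] ≤ 22·p = 22·(1/440) = 1/20.
Numerically: 1/20 ≈ 0.050000.
Is 1/20 < 1? YES.
Since P[∪ A_i] ≤ 1/20 < 1, the complement has P[∩ A_i^c] ≥ 1 − 1/20 = 19/20 > 0, so some outcome avoids every A_i.

22·p = 1/20 ≈ 0.050000; existence CERTIFIED by the union bound.


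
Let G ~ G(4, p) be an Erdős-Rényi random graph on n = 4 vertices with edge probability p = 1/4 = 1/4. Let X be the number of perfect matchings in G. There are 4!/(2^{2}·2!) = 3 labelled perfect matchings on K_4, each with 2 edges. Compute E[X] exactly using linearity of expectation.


K_4 has 4!/(2^{2}·2!) = 3 labelled perfect matchings.
For each such perfect matching H, let X_H = 1 if all 2 edges of H are present in G. Then P[X_H = 1] = p^{2} = (1/4)^{2} = 1/16.
By linearity: E[X] = Σ_H E[X_H] = 3 · p^{2} = 3 · 1/16 = 3/16.
Numerically: E[X] ≈ 0.1875.

E[X] = 3 · (1/4)^{2} = 3/16 ≈ 0.1875.


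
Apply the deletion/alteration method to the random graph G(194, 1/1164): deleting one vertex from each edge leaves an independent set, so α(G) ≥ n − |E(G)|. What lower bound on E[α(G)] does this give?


E[|E(G)|] = C(194, 2)·p = 18721 · (1/1164) = 193/12.
E[α(G)] ≥ n − E[|E(G)|] = 194 − 193/12 = 2135/12.
Numerically: ≈ 177.91667.
(This is only a lower bound; the true E[α(G)] may be larger.)

E[α(G)] ≥ 2135/12 ≈ 177.91667.


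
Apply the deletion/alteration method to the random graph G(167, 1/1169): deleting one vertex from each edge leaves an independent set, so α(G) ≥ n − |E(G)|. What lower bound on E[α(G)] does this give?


E[|E(G)|] = C(167, 2)·p = 13861 · (1/1169) = 83/7.
E[α(G)] ≥ n − E[|E(G)|] = 167 − 83/7 = 1086/7.
Numerically: ≈ 155.14286.
(This is only a lower bound; the true E[α(G)] may be larger.)

E[α(G)] ≥ 1086/7 ≈ 155.14286.


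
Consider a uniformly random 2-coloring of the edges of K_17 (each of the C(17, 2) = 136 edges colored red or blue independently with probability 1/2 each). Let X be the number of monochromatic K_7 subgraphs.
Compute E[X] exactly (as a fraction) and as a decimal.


Let X = Σ_S X_S over the C(17, 7) = 19448 subsets S of size 7, where X_S = 1 if the K_7 on S is monochromatic.
For a fixed S, the K_7 on S has C(7, 2) = 21 edges. P[all 21 edges red] = (1/2)^21, and likewise for blue, so P[monochromatic] = 2·(1/2)^21 = 2^{1 − 21} = 1/1048576.
Summing: E[X] = C(17, 7) · 2^{1 − 21} = 19448 · 1/1048576 = 2431/131072.
Numerically: E[X] ≈ 0.01855.

E[X] = C(17,7)·2^(1−C(7,2)) = 2431/131072 ≈ 0.01855.


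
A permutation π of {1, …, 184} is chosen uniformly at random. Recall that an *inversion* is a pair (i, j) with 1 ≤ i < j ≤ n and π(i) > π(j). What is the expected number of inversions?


Write X = Σ X_I over the C(184, 2) = 16836 pairs i < j, with X_I the indicator of one inversion.
There are 16836 indicators.
For each fixed pair i < j, the values π(i) and π(j) are two distinct elements of {1, …, 184} in uniformly random order; by symmetry P[π(i) > π(j)] = 1/2.
By linearity: E[X] = 16836 · (1/2) = C(184, 2) · (1/2) = 16836/2 = 8418 ≈ 8418.000000.

E[X] = 8418 = 8418.000000.


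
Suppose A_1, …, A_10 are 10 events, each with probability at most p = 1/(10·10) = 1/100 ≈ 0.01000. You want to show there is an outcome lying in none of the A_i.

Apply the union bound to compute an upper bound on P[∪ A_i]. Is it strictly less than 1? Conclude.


Union bound: P[∪_{i=1}^{10} A_i] ≤ Σ_i P[A_i] ≤ 10·p = 10·(1/100) = 1/10.
Numerically: 1/10 ≈ 0.10000.
Is 1/10 < 1? YES.
Since P[∪ A_i] ≤ 1/10 < 1, the complement has P[∩ A_i^c] ≥ 1 − 1/10 = 9/10 > 0, so some outcome avoids every A_i.

10·p = 1/10 ≈ 0.10000; existence CERTIFIED by the union bound.


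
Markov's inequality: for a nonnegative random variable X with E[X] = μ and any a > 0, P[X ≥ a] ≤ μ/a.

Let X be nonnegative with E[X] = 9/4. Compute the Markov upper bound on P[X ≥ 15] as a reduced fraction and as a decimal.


μ = E[X] = 9/4, a = 15.
Markov: P[X ≥ 15] ≤ μ/a = (9/4)/15 = 3/20.
Numerically: ≈ 0.150000.
(Since a = 15 > μ = 2.250000, the bound 3/20 is < 1 and informative.)

P[X ≥ 15] ≤ 3/20 ≈ 0.150000.
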